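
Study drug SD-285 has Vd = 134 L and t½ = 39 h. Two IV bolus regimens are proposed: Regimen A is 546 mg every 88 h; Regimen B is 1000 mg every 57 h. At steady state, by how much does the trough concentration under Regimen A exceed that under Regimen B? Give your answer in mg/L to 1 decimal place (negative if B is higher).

-3.2 mg/L

Regimen A: f = (1/2)^(88/39) ≈ 0.2093; Cmin,ss = (546/134)·f/(1−f) ≈ 1.079 mg/L.
Regimen B: f = (1/2)^(57/39) ≈ 0.3631; Cmin,ss = (1000/134)·f/(1−f) ≈ 4.255 mg/L.
Difference ≈ 1.079 − 4.255 ≈ -3.176 mg/L.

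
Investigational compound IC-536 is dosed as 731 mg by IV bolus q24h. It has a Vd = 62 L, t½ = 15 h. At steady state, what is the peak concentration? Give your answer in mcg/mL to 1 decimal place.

Over one 24-h interval, 24/15 ≈ 1.6 half-lives elapse, leaving f ≈ 0.3299 of each dose.
Accumulation ratio R = 1/(1 − f) ≈ 1/0.6701 ≈ 1.4923.
Each bolus raises the concentration by D/Vd = 731/62 ≈ 11.790 mcg/mL.
Cmax,ss = C₀/(1 − f) ≈ 11.790/0.6701 ≈ 17.594 mcg/mL.

17.6 mcg/mL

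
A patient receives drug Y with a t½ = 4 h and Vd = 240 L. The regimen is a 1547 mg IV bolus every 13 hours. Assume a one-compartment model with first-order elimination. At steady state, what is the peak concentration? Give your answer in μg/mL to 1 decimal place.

τ/t½ = 13/4 ≈ 3.25, so fraction remaining f = (1/2)^(13/4) ≈ 0.1051.
At steady state, accumulation factor R = 1/(1 − e^(−kτ)) ≈ 1.1174.
Each bolus raises the concentration by D/Vd = 1547/240 ≈ 6.446 μg/mL.
Cmax,ss = C₀/(1 − f) ≈ 6.446/0.8949 ≈ 7.203 μg/mL.

7.2 μg/mL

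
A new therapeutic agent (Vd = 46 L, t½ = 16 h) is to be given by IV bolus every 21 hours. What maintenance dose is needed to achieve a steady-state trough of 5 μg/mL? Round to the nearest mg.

341 mg

τ/t½ = 21/16 ≈ 1.3125, so f = (1/2)^(21/16) ≈ 0.402623.
Cmin,ss = (D/Vd)·f/(1−f), so D = Cmin,ss·Vd·(1−f)/f.
D = 5 × 46 × (1−f)/f ≈ 5 × 46 × 1.48371 ≈ 341.25 mg.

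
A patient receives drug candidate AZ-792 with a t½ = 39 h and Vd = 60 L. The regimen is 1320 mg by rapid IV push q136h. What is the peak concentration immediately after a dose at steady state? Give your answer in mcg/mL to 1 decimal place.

k = ln2/t½ = ln2/39 ≈ 0.017773 h⁻¹; fraction remaining f = e^(−kτ) = e^(−0.017773×136) ≈ 0.0892.
Accumulation ratio R = 1/(1 − f) ≈ 1/0.9108 ≈ 1.0979.
Single-dose peak C₀ = D/Vd = 1320/60 ≈ 22.000 mcg/mL.
Steady-state peak Cmax,ss = C₀·R ≈ 22.000 × 1.0979 ≈ 24.154 mcg/mL.

24.2 mcg/mL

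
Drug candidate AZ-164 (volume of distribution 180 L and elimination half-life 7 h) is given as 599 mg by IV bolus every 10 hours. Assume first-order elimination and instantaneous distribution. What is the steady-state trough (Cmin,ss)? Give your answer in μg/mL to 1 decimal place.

2.0 μg/mL

k = ln2/t½ = ln2/7 ≈ 0.099021 h⁻¹; fraction remaining f = e^(−kτ) = e^(−0.099021×10) ≈ 0.3715.
At steady state, accumulation factor R = 1/(1 − e^(−kτ)) ≈ 1.5911.
Each bolus raises the concentration by D/Vd = 599/180 ≈ 3.328 μg/mL.
Steady-state peak Cmax,ss = C₀·R ≈ 3.328 × 1.5911 ≈ 5.295 μg/mL.
Steady-state trough Cmin,ss = Cmax,ss·f ≈ 5.295 × 0.3715 ≈ 1.967 μg/mL.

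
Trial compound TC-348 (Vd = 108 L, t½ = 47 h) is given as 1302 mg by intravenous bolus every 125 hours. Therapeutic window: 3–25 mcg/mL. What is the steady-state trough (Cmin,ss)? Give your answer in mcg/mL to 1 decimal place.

2.3 mcg/mL

τ/t½ = 125/47 ≈ 2.6596, so fraction remaining f = (1/2)^(125/47) ≈ 0.1583.
Accumulation ratio R = 1/(1 − f) ≈ 1/0.8417 ≈ 1.1881.
Single-dose peak C₀ = D/Vd = 1302/108 ≈ 12.056 mcg/mL.
Cmax,ss = C₀/(1 − f) ≈ 12.056/0.8417 ≈ 14.323 mcg/mL.
Steady-state trough Cmin,ss = Cmax,ss·f ≈ 14.323 × 0.1583 ≈ 2.267 mcg/mL.
Trough 2.3 mcg/mL vs MEC 3 mcg/mL: subtherapeutic.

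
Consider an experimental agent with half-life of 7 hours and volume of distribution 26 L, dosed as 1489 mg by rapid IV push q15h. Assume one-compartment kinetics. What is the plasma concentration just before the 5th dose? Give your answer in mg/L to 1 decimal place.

f = (1/2)^(τ/t½) = (1/2)^(15/7) ≈ 0.2264.
C₀ = D/Vd = 1489/26 ≈ 57.269 mg/L.
Before the 5th dose, 4 doses have been given. Superposition: Cmin = C₀·(f + f² + … + f^4).
≈ 57.269 × (0.2264 + 0.0513 + 0.0116 + 0.0026) ≈ 57.269 × 0.2919 ≈ 16.717 mg/L.

16.7 mg/L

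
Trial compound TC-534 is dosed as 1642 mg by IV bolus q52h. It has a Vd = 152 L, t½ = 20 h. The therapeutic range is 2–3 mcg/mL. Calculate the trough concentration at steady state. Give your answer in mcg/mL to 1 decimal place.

2.1 mcg/mL

Over one 52-h interval, 52/20 ≈ 2.6 half-lives elapse, leaving f ≈ 0.1649 of each dose.
Accumulation ratio R = 1/(1 − f) ≈ 1/0.8351 ≈ 1.1975.
Single-dose peak C₀ = D/Vd = 1642/152 ≈ 10.803 mcg/mL.
Cmax,ss = C₀/(1 − f) ≈ 10.803/0.8351 ≈ 12.936 mcg/mL.
Steady-state trough Cmin,ss = Cmax,ss·f ≈ 12.936 × 0.1649 ≈ 2.133 mcg/mL.
Trough 2.1 mcg/mL vs MEC 2 mcg/mL: adequate.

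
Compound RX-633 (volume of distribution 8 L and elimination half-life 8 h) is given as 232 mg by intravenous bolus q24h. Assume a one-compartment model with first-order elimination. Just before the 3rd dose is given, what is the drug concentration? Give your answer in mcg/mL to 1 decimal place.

4.1 mcg/mL

f = (1/2)^(τ/t½) = (1/2)^(24/8) ≈ 0.1250.
C₀ = D/Vd = 232/8 ≈ 29.000 mcg/mL.
Before the 3rd dose, 2 doses have been given. Superposition: Cmin = C₀·(f + f²).
≈ 29.000 × (0.1250 + 0.0156) ≈ 29.000 × 0.1406 ≈ 4.077 mcg/mL.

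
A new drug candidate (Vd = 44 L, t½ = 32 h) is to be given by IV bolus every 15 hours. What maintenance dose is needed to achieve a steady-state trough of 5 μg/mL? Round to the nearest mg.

τ/t½ = 15/32 ≈ 0.46875, so f = (1/2)^(15/32) ≈ 0.722590.
Cmin,ss = (D/Vd)·f/(1−f), so D = Cmin,ss·Vd·(1−f)/f.
D = 5 × 44 × (1−f)/f ≈ 5 × 44 × 0.38391 ≈ 84.46 mg.

84 mg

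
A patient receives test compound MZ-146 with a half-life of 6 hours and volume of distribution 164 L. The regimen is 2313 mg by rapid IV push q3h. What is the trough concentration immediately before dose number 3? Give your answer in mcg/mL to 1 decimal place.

f = (1/2)^(τ/t½) = (1/2)^(3/6) ≈ 0.7071.
C₀ = D/Vd = 2313/164 ≈ 14.104 mcg/mL.
Before the 3rd dose, 2 doses have been given. Superposition: Cmin = C₀·(f + f²).
≈ 14.104 × (0.7071 + 0.5000) ≈ 14.104 × 1.2071 ≈ 17.025 mcg/mL.

17.0 mcg/mL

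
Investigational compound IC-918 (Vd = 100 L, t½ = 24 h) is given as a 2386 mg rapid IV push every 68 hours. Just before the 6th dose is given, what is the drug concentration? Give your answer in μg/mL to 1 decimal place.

3.9 μg/mL

f = (1/2)^(τ/t½) = (1/2)^(68/24) ≈ 0.1403.
C₀ = D/Vd = 2386/100 ≈ 23.860 μg/mL.
Before the 6th dose, 5 doses have been given. Superposition: Cmin = C₀·(f + f² + … + f^5).
≈ 23.860 × (0.1403 + 0.0197 + 0.0028 + 0.0004 + 0.0001) ≈ 23.860 × 0.1633 ≈ 3.896 μg/mL.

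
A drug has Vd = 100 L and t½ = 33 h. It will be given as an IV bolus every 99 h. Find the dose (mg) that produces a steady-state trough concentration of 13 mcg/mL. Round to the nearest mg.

9100 mg

τ/t½ = 99/33 ≈ 3, so f = (1/2)^(99/33) ≈ 0.125000.
Cmin,ss = (D/Vd)·f/(1−f), so D = Cmin,ss·Vd·(1−f)/f.
D = 13 × 100 × (1−f)/f ≈ 13 × 100 × 7.00000 ≈ 9100.00 mg.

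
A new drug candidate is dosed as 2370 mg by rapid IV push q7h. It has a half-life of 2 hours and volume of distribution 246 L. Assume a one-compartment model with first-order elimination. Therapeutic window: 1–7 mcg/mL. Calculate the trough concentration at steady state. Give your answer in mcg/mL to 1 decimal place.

0.9 mcg/mL

k = ln2/t½ = ln2/2 ≈ 0.346574 h⁻¹; fraction remaining f = e^(−kτ) = e^(−0.346574×7) ≈ 0.0884.
Each bolus raises the concentration by D/Vd = 2370/246 ≈ 9.634 mcg/mL.
Steady-state trough Cmin,ss = C₀·f/(1−f) ≈ 9.634 × 0.0884/0.9116 ≈ 0.934 mcg/mL.
Trough 0.9 mcg/mL vs MEC 1 mcg/mL: subtherapeutic.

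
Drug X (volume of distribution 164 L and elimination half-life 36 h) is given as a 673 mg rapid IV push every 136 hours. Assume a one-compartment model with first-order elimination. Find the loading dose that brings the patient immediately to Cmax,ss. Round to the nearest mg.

726 mg

f = (1/2)^(136/36) ≈ 0.072908; accumulation ratio R = 1/(1−f) ≈ 1.07864.
Loading dose to hit Cmax,ss on first dose: D_load = D_maint·R ≈ 673 × 1.07864 ≈ 725.92 mg.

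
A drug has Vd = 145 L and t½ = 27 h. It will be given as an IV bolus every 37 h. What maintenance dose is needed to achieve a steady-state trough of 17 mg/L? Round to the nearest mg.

τ/t½ = 37/27 ≈ 1.3704, so f = (1/2)^(37/27) ≈ 0.386792.
Cmin,ss = (D/Vd)·f/(1−f), so D = Cmin,ss·Vd·(1−f)/f.
D = 17 × 145 × (1−f)/f ≈ 17 × 145 × 1.58537 ≈ 3907.94 mg.

3908 mg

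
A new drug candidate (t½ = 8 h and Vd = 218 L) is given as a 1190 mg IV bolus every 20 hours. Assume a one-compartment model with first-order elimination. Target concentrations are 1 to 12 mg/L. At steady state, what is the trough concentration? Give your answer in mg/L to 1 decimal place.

k = ln2/t½ = ln2/8 ≈ 0.086643 h⁻¹; fraction remaining f = e^(−kτ) = e^(−0.086643×20) ≈ 0.1768.
Accumulation ratio R = 1/(1 − f) ≈ 1/0.8232 ≈ 1.2148.
Single-dose peak C₀ = D/Vd = 1190/218 ≈ 5.459 mg/L.
Steady-state peak Cmax,ss = C₀·R ≈ 5.459 × 1.2148 ≈ 6.632 mg/L.
Steady-state trough Cmin,ss = Cmax,ss·f ≈ 6.632 × 0.1768 ≈ 1.173 mg/L.
Trough 1.2 mg/L vs MEC 1 mg/L: adequate.

1.2 mg/L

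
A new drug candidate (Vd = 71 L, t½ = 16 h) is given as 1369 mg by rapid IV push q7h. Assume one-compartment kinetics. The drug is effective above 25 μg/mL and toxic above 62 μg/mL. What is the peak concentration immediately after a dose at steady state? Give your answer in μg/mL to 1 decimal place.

73.7 μg/mL

τ/t½ = 7/16 ≈ 0.4375, so fraction remaining f = (1/2)^(7/16) ≈ 0.7384.
Accumulation ratio R = 1/(1 − f) ≈ 1/0.2616 ≈ 3.8226.
Single-dose peak C₀ = D/Vd = 1369/71 ≈ 19.282 μg/mL.
Steady-state peak Cmax,ss = C₀·R ≈ 19.282 × 3.8226 ≈ 73.707 μg/mL.
Peak 73.7 μg/mL vs MTC 62 μg/mL: exceeds toxic threshold.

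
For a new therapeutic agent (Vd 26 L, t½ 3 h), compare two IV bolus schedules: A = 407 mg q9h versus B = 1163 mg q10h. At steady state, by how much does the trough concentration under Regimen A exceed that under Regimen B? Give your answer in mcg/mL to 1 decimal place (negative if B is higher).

Regimen A: f = (1/2)^(9/3) ≈ 0.1250; Cmin,ss = (407/26)·f/(1−f) ≈ 2.236 mcg/mL.
Regimen B: f = (1/2)^(10/3) ≈ 0.0992; Cmin,ss = (1163/26)·f/(1−f) ≈ 4.926 mcg/mL.
Difference ≈ 2.236 − 4.926 ≈ -2.690 mcg/mL.

-2.7 mcg/mL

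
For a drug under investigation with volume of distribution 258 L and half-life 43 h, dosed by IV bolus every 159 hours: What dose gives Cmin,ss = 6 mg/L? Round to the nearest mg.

18537 mg

τ/t½ = 159/43 ≈ 3.6977, so f = (1/2)^(159/43) ≈ 0.077071.
Cmin,ss = (D/Vd)·f/(1−f), so D = Cmin,ss·Vd·(1−f)/f.
D = 6 × 258 × (1−f)/f ≈ 6 × 258 × 11.97505 ≈ 18537.38 mg.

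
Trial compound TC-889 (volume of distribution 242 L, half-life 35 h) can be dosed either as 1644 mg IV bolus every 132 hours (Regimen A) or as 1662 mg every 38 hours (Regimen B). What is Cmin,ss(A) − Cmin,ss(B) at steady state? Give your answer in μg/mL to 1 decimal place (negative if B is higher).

-5.6 μg/mL

Regimen A: f = (1/2)^(132/35) ≈ 0.0732; Cmin,ss = (1644/242)·f/(1−f) ≈ 0.537 μg/mL.
Regimen B: f = (1/2)^(38/35) ≈ 0.4712; Cmin,ss = (1662/242)·f/(1−f) ≈ 6.120 μg/mL.
Difference ≈ 0.537 − 6.120 ≈ -5.583 μg/mL.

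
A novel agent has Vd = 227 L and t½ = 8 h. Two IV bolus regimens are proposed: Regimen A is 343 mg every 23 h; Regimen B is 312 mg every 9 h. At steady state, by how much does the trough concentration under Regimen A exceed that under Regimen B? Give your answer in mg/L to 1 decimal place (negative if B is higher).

Regimen A: f = (1/2)^(23/8) ≈ 0.1363; Cmin,ss = (343/227)·f/(1−f) ≈ 0.238 mg/L.
Regimen B: f = (1/2)^(9/8) ≈ 0.4585; Cmin,ss = (312/227)·f/(1−f) ≈ 1.164 mg/L.
Difference ≈ 0.238 − 1.164 ≈ -0.926 mg/L.

-0.9 mg/L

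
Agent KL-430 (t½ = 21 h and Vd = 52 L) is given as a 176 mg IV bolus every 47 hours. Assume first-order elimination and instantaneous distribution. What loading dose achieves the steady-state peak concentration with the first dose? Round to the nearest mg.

223 mg

f = (1/2)^(47/21) ≈ 0.211966; accumulation ratio R = 1/(1−f) ≈ 1.26898.
Loading dose to hit Cmax,ss on first dose: D_load = D_maint·R ≈ 176 × 1.26898 ≈ 223.34 mg.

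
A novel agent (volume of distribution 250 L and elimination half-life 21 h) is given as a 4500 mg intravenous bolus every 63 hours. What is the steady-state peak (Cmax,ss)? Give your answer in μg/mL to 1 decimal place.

The dosing interval is 3 half-lives, so f = 2^(−3) = 0.125.
At steady state, R = 1/(1 − 0.125) = 8/7.
Single-dose peak C₀ = D/Vd = 4500/250 = 18 μg/mL.
Steady-state peak Cmax,ss = C₀·R = 18 × 8/7 ≈ 20.571 μg/mL.

20.6 μg/mL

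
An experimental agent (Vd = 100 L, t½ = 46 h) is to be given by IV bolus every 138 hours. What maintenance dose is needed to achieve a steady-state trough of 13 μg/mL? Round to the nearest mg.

τ/t½ = 138/46 ≈ 3, so f = (1/2)^(138/46) ≈ 0.125000.
Cmin,ss = (D/Vd)·f/(1−f), so D = Cmin,ss·Vd·(1−f)/f.
D = 13 × 100 × (1−f)/f ≈ 13 × 100 × 7.00000 ≈ 9100.00 mg.

9100 mg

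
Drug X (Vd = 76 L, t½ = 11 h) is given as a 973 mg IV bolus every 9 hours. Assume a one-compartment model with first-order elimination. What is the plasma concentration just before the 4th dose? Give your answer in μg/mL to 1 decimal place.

f = (1/2)^(τ/t½) = (1/2)^(9/11) ≈ 0.5672.
C₀ = D/Vd = 973/76 ≈ 12.803 μg/mL.
Before the 4th dose, 3 doses have been given. Superposition: Cmin = C₀·(f + f² + … + f^3).
≈ 12.803 × (0.5672 + 0.3217 + 0.1825) ≈ 12.803 × 1.0714 ≈ 13.717 μg/mL.

13.7 μg/mL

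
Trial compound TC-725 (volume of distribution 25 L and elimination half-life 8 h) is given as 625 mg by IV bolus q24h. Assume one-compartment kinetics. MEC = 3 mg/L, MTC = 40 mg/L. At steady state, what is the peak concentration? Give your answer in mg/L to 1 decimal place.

28.6 mg/L

τ = 24 h = 3 half-lives, so f = (1/2)^3 = 0.125.
At steady state, R = 1/(1 − 0.125) = 8/7.
Single-dose peak C₀ = D/Vd = 625/25 = 25 mg/L.
Steady-state peak Cmax,ss = C₀·R = 25 × 8/7 ≈ 28.571 mg/L.
Peak 28.6 mg/L vs MTC 40 mg/L: below toxic threshold.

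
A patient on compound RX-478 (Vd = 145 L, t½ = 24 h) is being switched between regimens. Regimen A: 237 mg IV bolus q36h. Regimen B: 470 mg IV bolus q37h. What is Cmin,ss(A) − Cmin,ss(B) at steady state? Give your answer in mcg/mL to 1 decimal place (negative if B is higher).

Regimen A: f = (1/2)^(36/24) ≈ 0.3536; Cmin,ss = (237/145)·f/(1−f) ≈ 0.894 mcg/mL.
Regimen B: f = (1/2)^(37/24) ≈ 0.3435; Cmin,ss = (470/145)·f/(1−f) ≈ 1.696 mcg/mL.
Difference ≈ 0.894 − 1.696 ≈ -0.802 mcg/mL.

-0.8 mcg/mL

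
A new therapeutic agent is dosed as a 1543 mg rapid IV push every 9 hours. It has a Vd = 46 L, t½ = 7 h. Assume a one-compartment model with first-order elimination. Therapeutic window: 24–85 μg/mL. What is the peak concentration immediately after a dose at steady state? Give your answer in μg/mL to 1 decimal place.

56.9 μg/mL

Over one 9-h interval, 9/7 ≈ 1.2857 half-lives elapse, leaving f ≈ 0.4102 of each dose.
At steady state, accumulation factor R = 1/(1 − e^(−kτ)) ≈ 1.6955.
Each bolus raises the concentration by D/Vd = 1543/46 ≈ 33.543 μg/mL.
Steady-state peak Cmax,ss = C₀·R ≈ 33.543 × 1.6955 ≈ 56.872 μg/mL.
Peak 56.9 μg/mL vs MTC 85 μg/mL: below toxic threshold.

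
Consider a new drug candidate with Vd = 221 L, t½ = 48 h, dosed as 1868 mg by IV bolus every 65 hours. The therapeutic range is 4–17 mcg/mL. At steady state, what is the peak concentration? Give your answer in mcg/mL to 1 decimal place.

13.9 mcg/mL

τ/t½ = 65/48 ≈ 1.3542, so fraction remaining f = (1/2)^(65/48) ≈ 0.3912.
Accumulation ratio R = 1/(1 − f) ≈ 1/0.6088 ≈ 1.6426.
Each bolus raises the concentration by D/Vd = 1868/221 ≈ 8.452 mcg/mL.
Steady-state peak Cmax,ss = C₀·R ≈ 8.452 × 1.6426 ≈ 13.883 mcg/mL.
Peak 13.9 mcg/mL vs MTC 17 mcg/mL: below toxic threshold.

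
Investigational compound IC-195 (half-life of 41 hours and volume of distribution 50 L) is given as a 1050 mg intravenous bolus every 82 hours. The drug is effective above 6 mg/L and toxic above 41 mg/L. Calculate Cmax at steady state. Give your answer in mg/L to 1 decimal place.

28.0 mg/L

The dosing interval is 2 half-lives, so f = 2^(−2) = 0.25.
At steady state, R = 1/(1 − 0.25) = 4/3.
Single-dose peak C₀ = D/Vd = 1050/50 = 21 mg/L.
Steady-state peak Cmax,ss = C₀·R = 21 × 4/3 ≈ 28.000 mg/L.
Peak 28.0 mg/L vs MTC 41 mg/L: below toxic threshold.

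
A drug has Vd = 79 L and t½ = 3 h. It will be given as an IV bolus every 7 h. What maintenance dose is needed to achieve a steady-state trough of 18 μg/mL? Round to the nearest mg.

τ/t½ = 7/3 ≈ 2.3333, so f = (1/2)^(7/3) ≈ 0.198425.
Cmin,ss = (D/Vd)·f/(1−f), so D = Cmin,ss·Vd·(1−f)/f.
D = 18 × 79 × (1−f)/f ≈ 18 × 79 × 4.03969 ≈ 5744.44 mg.

5744 mg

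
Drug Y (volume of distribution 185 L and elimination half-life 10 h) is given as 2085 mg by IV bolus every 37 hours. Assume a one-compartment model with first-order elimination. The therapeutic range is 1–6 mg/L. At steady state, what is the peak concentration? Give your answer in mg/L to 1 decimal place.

Over one 37-h interval, 37/10 ≈ 3.7 half-lives elapse, leaving f ≈ 0.0769 of each dose.
Accumulation ratio R = 1/(1 − f) ≈ 1/0.9231 ≈ 1.0833.
Each bolus raises the concentration by D/Vd = 2085/185 ≈ 11.270 mg/L.
Steady-state peak Cmax,ss = C₀·R ≈ 11.270 × 1.0833 ≈ 12.209 mg/L.
Peak 12.2 mg/L vs MTC 6 mg/L: exceeds toxic threshold.

12.2 mg/L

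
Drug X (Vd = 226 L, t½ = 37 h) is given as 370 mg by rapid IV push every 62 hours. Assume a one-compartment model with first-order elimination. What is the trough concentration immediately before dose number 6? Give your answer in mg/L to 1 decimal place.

0.7 mg/L

f = (1/2)^(τ/t½) = (1/2)^(62/37) ≈ 0.3130.
C₀ = D/Vd = 370/226 ≈ 1.637 mg/L.
Before the 6th dose, 5 doses have been given. Superposition: Cmin = C₀·(f + f² + … + f^5).
≈ 1.637 × (0.3130 + 0.0980 + 0.0307 + 0.0096 + 0.0030) ≈ 1.637 × 0.4543 ≈ 0.744 mg/L.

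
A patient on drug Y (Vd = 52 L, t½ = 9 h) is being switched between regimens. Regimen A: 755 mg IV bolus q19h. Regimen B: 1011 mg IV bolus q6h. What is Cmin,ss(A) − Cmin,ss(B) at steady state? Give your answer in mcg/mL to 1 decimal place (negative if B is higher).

Regimen A: f = (1/2)^(19/9) ≈ 0.2315; Cmin,ss = (755/52)·f/(1−f) ≈ 4.374 mcg/mL.
Regimen B: f = (1/2)^(6/9) ≈ 0.6300; Cmin,ss = (1011/52)·f/(1−f) ≈ 33.104 mcg/mL.
Difference ≈ 4.374 − 33.104 ≈ -28.730 mcg/mL.

-28.7 mcg/mL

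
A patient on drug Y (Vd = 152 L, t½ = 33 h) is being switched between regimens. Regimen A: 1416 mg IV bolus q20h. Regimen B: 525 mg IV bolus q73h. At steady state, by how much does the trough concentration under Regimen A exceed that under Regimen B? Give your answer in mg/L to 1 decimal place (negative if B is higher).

16.9 mg/L

Regimen A: f = (1/2)^(20/33) ≈ 0.6570; Cmin,ss = (1416/152)·f/(1−f) ≈ 17.844 mg/L.
Regimen B: f = (1/2)^(73/33) ≈ 0.2158; Cmin,ss = (525/152)·f/(1−f) ≈ 0.950 mg/L.
Difference ≈ 17.844 − 0.950 ≈ 16.894 mg/L.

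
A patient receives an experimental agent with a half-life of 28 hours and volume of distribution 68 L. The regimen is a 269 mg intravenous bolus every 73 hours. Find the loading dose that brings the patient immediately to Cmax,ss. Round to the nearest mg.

322 mg

f = (1/2)^(73/28) ≈ 0.164124; accumulation ratio R = 1/(1−f) ≈ 1.19635.
Loading dose to hit Cmax,ss on first dose: D_load = D_maint·R ≈ 269 × 1.19635 ≈ 321.82 mg.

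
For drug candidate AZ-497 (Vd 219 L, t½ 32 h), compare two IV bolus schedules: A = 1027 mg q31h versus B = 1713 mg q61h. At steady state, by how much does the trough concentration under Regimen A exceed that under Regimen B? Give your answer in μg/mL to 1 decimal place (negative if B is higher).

Regimen A: f = (1/2)^(31/32) ≈ 0.5109; Cmin,ss = (1027/219)·f/(1−f) ≈ 4.899 μg/mL.
Regimen B: f = (1/2)^(61/32) ≈ 0.2668; Cmin,ss = (1713/219)·f/(1−f) ≈ 2.846 μg/mL.
Difference ≈ 4.899 − 2.846 ≈ 2.053 μg/mL.

2.1 μg/mL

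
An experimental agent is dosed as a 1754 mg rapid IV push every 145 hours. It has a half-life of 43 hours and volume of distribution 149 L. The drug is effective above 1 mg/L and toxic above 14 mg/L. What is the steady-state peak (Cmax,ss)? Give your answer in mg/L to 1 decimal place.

13.0 mg/L

Over one 145-h interval, 145/43 ≈ 3.3721 half-lives elapse, leaving f ≈ 0.0966 of each dose.
At steady state, accumulation factor R = 1/(1 − e^(−kτ)) ≈ 1.1069.
Each bolus raises the concentration by D/Vd = 1754/149 ≈ 11.772 mg/L.
Steady-state peak Cmax,ss = C₀·R ≈ 11.772 × 1.1069 ≈ 13.030 mg/L.
Peak 13.0 mg/L vs MTC 14 mg/L: below toxic threshold.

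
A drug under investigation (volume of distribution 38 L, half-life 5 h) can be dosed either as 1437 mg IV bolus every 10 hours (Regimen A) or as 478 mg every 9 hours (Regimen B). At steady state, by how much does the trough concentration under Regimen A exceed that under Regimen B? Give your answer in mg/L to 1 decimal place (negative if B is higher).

Regimen A: f = (1/2)^(10/5) ≈ 0.2500; Cmin,ss = (1437/38)·f/(1−f) ≈ 12.605 mg/L.
Regimen B: f = (1/2)^(9/5) ≈ 0.2872; Cmin,ss = (478/38)·f/(1−f) ≈ 5.068 mg/L.
Difference ≈ 12.605 − 5.068 ≈ 7.537 mg/L.

7.5 mg/L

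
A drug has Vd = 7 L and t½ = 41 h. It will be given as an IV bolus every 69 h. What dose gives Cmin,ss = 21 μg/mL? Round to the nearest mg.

325 mg

τ/t½ = 69/41 ≈ 1.6829, so f = (1/2)^(69/41) ≈ 0.311450.
Cmin,ss = (D/Vd)·f/(1−f), so D = Cmin,ss·Vd·(1−f)/f.
D = 21 × 7 × (1−f)/f ≈ 21 × 7 × 2.21079 ≈ 324.99 mg.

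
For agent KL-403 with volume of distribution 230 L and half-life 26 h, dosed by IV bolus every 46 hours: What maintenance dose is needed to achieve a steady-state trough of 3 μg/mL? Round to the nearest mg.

1662 mg

τ/t½ = 46/26 ≈ 1.7692, so f = (1/2)^(46/26) ≈ 0.293365.
Cmin,ss = (D/Vd)·f/(1−f), so D = Cmin,ss·Vd·(1−f)/f.
D = 3 × 230 × (1−f)/f ≈ 3 × 230 × 2.40872 ≈ 1662.02 mg.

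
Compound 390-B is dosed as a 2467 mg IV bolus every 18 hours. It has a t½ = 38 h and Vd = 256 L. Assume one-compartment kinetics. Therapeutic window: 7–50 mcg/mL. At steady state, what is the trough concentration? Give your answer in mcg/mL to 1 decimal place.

τ/t½ = 18/38 ≈ 0.47368, so fraction remaining f = (1/2)^(18/38) ≈ 0.7201.
At steady state, accumulation factor R = 1/(1 − e^(−kτ)) ≈ 3.5727.
Single-dose peak C₀ = D/Vd = 2467/256 ≈ 9.637 mcg/mL.
Steady-state peak Cmax,ss = C₀·R ≈ 9.637 × 3.5727 ≈ 34.430 mcg/mL.
Steady-state trough Cmin,ss = Cmax,ss·f ≈ 34.430 × 0.7201 ≈ 24.793 mcg/mL.
Trough 24.8 mcg/mL vs MEC 7 mcg/mL: adequate.

24.8 mcg/mL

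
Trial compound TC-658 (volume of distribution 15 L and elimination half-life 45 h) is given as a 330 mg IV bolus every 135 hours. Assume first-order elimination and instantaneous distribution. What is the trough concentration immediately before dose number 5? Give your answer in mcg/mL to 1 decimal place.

3.1 mcg/mL

f = (1/2)^(τ/t½) = (1/2)^(135/45) ≈ 0.1250.
C₀ = D/Vd = 330/15 ≈ 22.000 mcg/mL.
Before the 5th dose, 4 doses have been given. Superposition: Cmin = C₀·(f + f² + … + f^4).
≈ 22.000 × (0.1250 + 0.0156 + 0.0020 + 0.0002) ≈ 22.000 × 0.1428 ≈ 3.142 mcg/mL.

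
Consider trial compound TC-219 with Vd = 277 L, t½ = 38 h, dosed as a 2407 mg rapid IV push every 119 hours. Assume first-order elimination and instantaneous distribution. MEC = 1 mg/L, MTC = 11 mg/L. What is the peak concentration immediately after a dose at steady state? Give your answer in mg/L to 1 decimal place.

k = ln2/t½ = ln2/38 ≈ 0.018241 h⁻¹; fraction remaining f = e^(−kτ) = e^(−0.018241×119) ≈ 0.1141.
At steady state, accumulation factor R = 1/(1 − e^(−kτ)) ≈ 1.1288.
Each bolus raises the concentration by D/Vd = 2407/277 ≈ 8.690 mg/L.
Steady-state peak Cmax,ss = C₀·R ≈ 8.690 × 1.1288 ≈ 9.809 mg/L.
Peak 9.8 mg/L vs MTC 11 mg/L: below toxic threshold.

9.8 mg/L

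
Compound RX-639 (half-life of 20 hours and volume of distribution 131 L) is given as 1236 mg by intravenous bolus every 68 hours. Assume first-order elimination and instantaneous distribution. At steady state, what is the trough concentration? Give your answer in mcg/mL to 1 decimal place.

1.0 mcg/mL

Over one 68-h interval, 68/20 ≈ 3.4 half-lives elapse, leaving f ≈ 0.0947 of each dose.
At steady state, accumulation factor R = 1/(1 − e^(−kτ)) ≈ 1.1046.
Each bolus raises the concentration by D/Vd = 1236/131 ≈ 9.435 mcg/mL.
Cmax,ss = C₀/(1 − f) ≈ 9.435/0.9053 ≈ 10.422 mcg/mL.
One interval later, Cmin,ss = Cmax,ss·e^(−kτ) ≈ 10.422 × 0.0947 ≈ 0.987 mcg/mL.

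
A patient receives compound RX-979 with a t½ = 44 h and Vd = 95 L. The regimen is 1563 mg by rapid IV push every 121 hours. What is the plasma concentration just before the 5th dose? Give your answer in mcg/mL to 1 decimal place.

f = (1/2)^(τ/t½) = (1/2)^(121/44) ≈ 0.1487.
C₀ = D/Vd = 1563/95 ≈ 16.453 mcg/mL.
Before the 5th dose, 4 doses have been given. Superposition: Cmin = C₀·(f + f² + … + f^4).
≈ 16.453 × (0.1487 + 0.0221 + 0.0033 + 0.0005) ≈ 16.453 × 0.1746 ≈ 2.873 mcg/mL.

2.9 mcg/mL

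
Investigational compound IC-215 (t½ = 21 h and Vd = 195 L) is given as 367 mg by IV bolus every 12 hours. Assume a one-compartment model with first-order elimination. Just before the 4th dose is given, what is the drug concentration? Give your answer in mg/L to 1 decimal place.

f = (1/2)^(τ/t½) = (1/2)^(12/21) ≈ 0.6730.
C₀ = D/Vd = 367/195 ≈ 1.882 mg/L.
Before the 4th dose, 3 doses have been given. Superposition: Cmin = C₀·(f + f² + … + f^3).
≈ 1.882 × (0.6730 + 0.4529 + 0.3048) ≈ 1.882 × 1.4307 ≈ 2.693 mg/L.

2.7 mg/L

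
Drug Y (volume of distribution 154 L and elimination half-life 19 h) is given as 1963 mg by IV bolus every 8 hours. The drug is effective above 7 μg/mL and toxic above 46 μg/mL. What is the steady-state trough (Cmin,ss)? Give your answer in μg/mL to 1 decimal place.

37.6 μg/mL

Over one 8-h interval, 8/19 ≈ 0.42105 half-lives elapse, leaving f ≈ 0.7469 of each dose.
Single-dose peak C₀ = D/Vd = 1963/154 ≈ 12.747 μg/mL.
Steady-state trough Cmin,ss = C₀·f/(1−f) ≈ 12.747 × 0.7469/0.2531 ≈ 37.616 μg/mL.
Trough 37.6 μg/mL vs MEC 7 μg/mL: adequate.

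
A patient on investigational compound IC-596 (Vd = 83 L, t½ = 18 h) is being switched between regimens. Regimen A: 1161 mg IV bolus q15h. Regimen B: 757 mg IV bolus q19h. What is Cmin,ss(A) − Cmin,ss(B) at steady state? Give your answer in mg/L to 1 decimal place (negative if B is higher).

Regimen A: f = (1/2)^(15/18) ≈ 0.5612; Cmin,ss = (1161/83)·f/(1−f) ≈ 17.890 mg/L.
Regimen B: f = (1/2)^(19/18) ≈ 0.4811; Cmin,ss = (757/83)·f/(1−f) ≈ 8.456 mg/L.
Difference ≈ 17.890 − 8.456 ≈ 9.434 mg/L.

9.4 mg/L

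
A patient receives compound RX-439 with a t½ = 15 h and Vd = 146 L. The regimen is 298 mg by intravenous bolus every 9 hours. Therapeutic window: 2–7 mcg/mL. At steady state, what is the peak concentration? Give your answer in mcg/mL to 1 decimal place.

6.0 mcg/mL

τ/t½ = 9/15 ≈ 0.6, so fraction remaining f = (1/2)^(9/15) ≈ 0.6598.
At steady state, accumulation factor R = 1/(1 − e^(−kτ)) ≈ 2.9394.
Each bolus raises the concentration by D/Vd = 298/146 ≈ 2.041 mcg/mL.
Cmax,ss = C₀/(1 − f) ≈ 2.041/0.3402 ≈ 5.999 mcg/mL.
Peak 6.0 mcg/mL vs MTC 7 mcg/mL: below toxic threshold.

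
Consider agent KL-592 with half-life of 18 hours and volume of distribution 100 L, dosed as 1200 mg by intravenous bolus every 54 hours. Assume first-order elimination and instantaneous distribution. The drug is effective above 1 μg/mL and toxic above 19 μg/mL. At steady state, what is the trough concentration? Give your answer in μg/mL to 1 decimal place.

1.7 μg/mL

τ = 54 h = 3 half-lives, so f = (1/2)^3 = 0.125.
At steady state, R = 1/(1 − 0.125) = 8/7.
Single-dose peak C₀ = D/Vd = 1200/100 = 12 μg/mL.
Steady-state peak Cmax,ss = C₀·R = 12 × 8/7 ≈ 13.714 μg/mL.
Steady-state trough Cmin,ss = Cmax,ss·f ≈ 13.714 × 0.125 ≈ 1.714 μg/mL.
Trough 1.7 μg/mL vs MEC 1 μg/mL: adequate.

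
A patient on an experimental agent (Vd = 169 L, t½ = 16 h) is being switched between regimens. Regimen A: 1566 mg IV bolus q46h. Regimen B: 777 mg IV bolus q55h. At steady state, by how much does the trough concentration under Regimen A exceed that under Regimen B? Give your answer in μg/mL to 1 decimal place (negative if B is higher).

1.0 μg/mL

Regimen A: f = (1/2)^(46/16) ≈ 0.1363; Cmin,ss = (1566/169)·f/(1−f) ≈ 1.462 μg/mL.
Regimen B: f = (1/2)^(55/16) ≈ 0.0923; Cmin,ss = (777/169)·f/(1−f) ≈ 0.468 μg/mL.
Difference ≈ 1.462 − 0.468 ≈ 0.994 μg/mL.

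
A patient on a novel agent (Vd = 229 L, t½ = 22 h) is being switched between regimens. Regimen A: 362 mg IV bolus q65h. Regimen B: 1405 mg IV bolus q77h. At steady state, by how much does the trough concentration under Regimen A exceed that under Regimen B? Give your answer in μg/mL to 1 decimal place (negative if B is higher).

Regimen A: f = (1/2)^(65/22) ≈ 0.1290; Cmin,ss = (362/229)·f/(1−f) ≈ 0.234 μg/mL.
Regimen B: f = (1/2)^(77/22) ≈ 0.0884; Cmin,ss = (1405/229)·f/(1−f) ≈ 0.595 μg/mL.
Difference ≈ 0.234 − 0.595 ≈ -0.361 μg/mL.

-0.4 μg/mL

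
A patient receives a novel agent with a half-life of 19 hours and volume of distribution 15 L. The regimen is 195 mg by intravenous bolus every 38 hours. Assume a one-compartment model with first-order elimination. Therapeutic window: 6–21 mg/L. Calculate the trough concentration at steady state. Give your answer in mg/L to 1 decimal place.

τ = 38 h = 2 half-lives, so f = (1/2)^2 = 0.25.
Accumulation ratio R = 1/(1 − f) = 1/0.75 = 4/3.
Single-dose peak C₀ = D/Vd = 195/15 = 13 mg/L.
Steady-state peak Cmax,ss = C₀·R = 13 × 4/3 ≈ 17.333 mg/L.
Steady-state trough Cmin,ss = Cmax,ss·f ≈ 17.333 × 0.25 ≈ 4.333 mg/L.
Trough 4.3 mg/L vs MEC 6 mg/L: subtherapeutic.

4.3 mg/L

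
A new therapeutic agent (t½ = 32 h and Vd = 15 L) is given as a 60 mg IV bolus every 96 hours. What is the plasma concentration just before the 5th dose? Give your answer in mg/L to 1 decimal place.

f = (1/2)^(τ/t½) = (1/2)^(96/32) ≈ 0.1250.
C₀ = D/Vd = 60/15 ≈ 4.000 mg/L.
Before the 5th dose, 4 doses have been given. Superposition: Cmin = C₀·(f + f² + … + f^4).
≈ 4.000 × (0.1250 + 0.0156 + 0.0020 + 0.0002) ≈ 4.000 × 0.1428 ≈ 0.571 mg/L.

0.6 mg/L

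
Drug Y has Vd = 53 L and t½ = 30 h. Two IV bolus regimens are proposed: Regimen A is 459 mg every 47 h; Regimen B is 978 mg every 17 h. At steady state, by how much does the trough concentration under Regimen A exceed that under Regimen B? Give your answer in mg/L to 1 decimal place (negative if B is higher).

-33.9 mg/L

Regimen A: f = (1/2)^(47/30) ≈ 0.3376; Cmin,ss = (459/53)·f/(1−f) ≈ 4.414 mg/L.
Regimen B: f = (1/2)^(17/30) ≈ 0.6752; Cmin,ss = (978/53)·f/(1−f) ≈ 38.360 mg/L.
Difference ≈ 4.414 − 38.360 ≈ -33.946 mg/L.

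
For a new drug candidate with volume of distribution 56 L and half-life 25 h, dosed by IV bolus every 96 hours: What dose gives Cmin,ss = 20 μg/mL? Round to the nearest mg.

τ/t½ = 96/25 ≈ 3.84, so f = (1/2)^(96/25) ≈ 0.069830.
Cmin,ss = (D/Vd)·f/(1−f), so D = Cmin,ss·Vd·(1−f)/f.
D = 20 × 56 × (1−f)/f ≈ 20 × 56 × 13.32049 ≈ 14918.95 mg.

14919 mg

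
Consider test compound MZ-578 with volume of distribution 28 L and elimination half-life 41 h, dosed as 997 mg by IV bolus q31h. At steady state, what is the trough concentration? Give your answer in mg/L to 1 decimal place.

51.7 mg/L

τ/t½ = 31/41 ≈ 0.7561, so fraction remaining f = (1/2)^(31/41) ≈ 0.5921.
Accumulation ratio R = 1/(1 − f) ≈ 1/0.4079 ≈ 2.4516.
Each bolus raises the concentration by D/Vd = 997/28 ≈ 35.607 mg/L.
Cmax,ss = C₀/(1 − f) ≈ 35.607/0.4079 ≈ 87.293 mg/L.
Steady-state trough Cmin,ss = Cmax,ss·f ≈ 87.293 × 0.5921 ≈ 51.686 mg/L.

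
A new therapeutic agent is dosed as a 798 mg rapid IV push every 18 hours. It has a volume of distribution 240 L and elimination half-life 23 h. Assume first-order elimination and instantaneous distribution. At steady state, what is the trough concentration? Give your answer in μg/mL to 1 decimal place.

k = ln2/t½ = ln2/23 ≈ 0.030137 h⁻¹; fraction remaining f = e^(−kτ) = e^(−0.030137×18) ≈ 0.5813.
Accumulation ratio R = 1/(1 − f) ≈ 1/0.4187 ≈ 2.3883.
Each bolus raises the concentration by D/Vd = 798/240 ≈ 3.325 μg/mL.
Steady-state peak Cmax,ss = C₀·R ≈ 3.325 × 2.3883 ≈ 7.941 μg/mL.
Steady-state trough Cmin,ss = Cmax,ss·f ≈ 7.941 × 0.5813 ≈ 4.616 μg/mL.

4.6 μg/mL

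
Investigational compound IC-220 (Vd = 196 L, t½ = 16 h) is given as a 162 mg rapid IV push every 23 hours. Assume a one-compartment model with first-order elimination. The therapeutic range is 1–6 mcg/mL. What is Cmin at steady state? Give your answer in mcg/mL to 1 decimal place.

0.5 mcg/mL

k = ln2/t½ = ln2/16 ≈ 0.043322 h⁻¹; fraction remaining f = e^(−kτ) = e^(−0.043322×23) ≈ 0.3692.
Each bolus raises the concentration by D/Vd = 162/196 ≈ 0.827 mcg/mL.
Steady-state trough Cmin,ss = C₀·f/(1−f) ≈ 0.827 × 0.3692/0.6308 ≈ 0.484 mcg/mL.
Trough 0.5 mcg/mL vs MEC 1 mcg/mL: subtherapeutic.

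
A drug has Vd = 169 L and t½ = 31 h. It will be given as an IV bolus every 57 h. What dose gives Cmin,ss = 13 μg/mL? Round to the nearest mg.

5661 mg

τ/t½ = 57/31 ≈ 1.8387, so f = (1/2)^(57/31) ≈ 0.279572.
Cmin,ss = (D/Vd)·f/(1−f), so D = Cmin,ss·Vd·(1−f)/f.
D = 13 × 169 × (1−f)/f ≈ 13 × 169 × 2.57690 ≈ 5661.45 mg.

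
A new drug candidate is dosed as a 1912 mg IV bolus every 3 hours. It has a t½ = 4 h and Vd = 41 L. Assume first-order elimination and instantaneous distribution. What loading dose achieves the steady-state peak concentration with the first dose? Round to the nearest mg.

f = (1/2)^(3/4) ≈ 0.594604; accumulation ratio R = 1/(1−f) ≈ 2.46672.
Loading dose to hit Cmax,ss on first dose: D_load = D_maint·R ≈ 1912 × 2.46672 ≈ 4716.37 mg.

4716 mg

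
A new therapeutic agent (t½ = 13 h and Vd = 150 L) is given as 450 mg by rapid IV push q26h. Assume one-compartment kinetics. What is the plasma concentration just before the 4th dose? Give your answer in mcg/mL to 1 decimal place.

1.0 mcg/mL

f = (1/2)^(τ/t½) = (1/2)^(26/13) ≈ 0.2500.
C₀ = D/Vd = 450/150 ≈ 3.000 mcg/mL.
Before the 4th dose, 3 doses have been given. Superposition: Cmin = C₀·(f + f² + … + f^3).
≈ 3.000 × (0.2500 + 0.0625 + 0.0156) ≈ 3.000 × 0.3281 ≈ 0.984 mcg/mL.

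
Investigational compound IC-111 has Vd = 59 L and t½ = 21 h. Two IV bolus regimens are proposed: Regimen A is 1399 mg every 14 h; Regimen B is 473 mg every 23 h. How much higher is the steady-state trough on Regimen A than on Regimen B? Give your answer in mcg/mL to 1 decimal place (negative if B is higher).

Regimen A: f = (1/2)^(14/21) ≈ 0.6300; Cmin,ss = (1399/59)·f/(1−f) ≈ 40.374 mcg/mL.
Regimen B: f = (1/2)^(23/21) ≈ 0.4681; Cmin,ss = (473/59)·f/(1−f) ≈ 7.055 mcg/mL.
Difference ≈ 40.374 − 7.055 ≈ 33.319 mcg/mL.

33.3 mcg/mL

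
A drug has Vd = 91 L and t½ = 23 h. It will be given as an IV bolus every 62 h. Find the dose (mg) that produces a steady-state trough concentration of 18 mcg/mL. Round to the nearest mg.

8974 mg

τ/t½ = 62/23 ≈ 2.6957, so f = (1/2)^(62/23) ≈ 0.154358.
Cmin,ss = (D/Vd)·f/(1−f), so D = Cmin,ss·Vd·(1−f)/f.
D = 18 × 91 × (1−f)/f ≈ 18 × 91 × 5.47845 ≈ 8973.70 mg.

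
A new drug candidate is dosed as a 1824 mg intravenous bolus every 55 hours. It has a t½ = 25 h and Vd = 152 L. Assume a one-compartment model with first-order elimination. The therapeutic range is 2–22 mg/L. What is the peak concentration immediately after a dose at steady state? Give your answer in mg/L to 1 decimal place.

15.3 mg/L

Over one 55-h interval, 55/25 ≈ 2.2 half-lives elapse, leaving f ≈ 0.2176 of each dose.
At steady state, accumulation factor R = 1/(1 − e^(−kτ)) ≈ 1.2781.
Each bolus raises the concentration by D/Vd = 1824/152 ≈ 12.000 mg/L.
Steady-state peak Cmax,ss = C₀·R ≈ 12.000 × 1.2781 ≈ 15.337 mg/L.
Peak 15.3 mg/L vs MTC 22 mg/L: below toxic threshold.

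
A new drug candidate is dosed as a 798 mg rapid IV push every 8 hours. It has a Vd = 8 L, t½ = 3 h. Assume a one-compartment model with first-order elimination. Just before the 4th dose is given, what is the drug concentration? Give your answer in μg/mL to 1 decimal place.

18.6 μg/mL

f = (1/2)^(τ/t½) = (1/2)^(8/3) ≈ 0.1575.
C₀ = D/Vd = 798/8 ≈ 99.750 μg/mL.
Before the 4th dose, 3 doses have been given. Superposition: Cmin = C₀·(f + f² + … + f^3).
≈ 99.750 × (0.1575 + 0.0248 + 0.0039) ≈ 99.750 × 0.1862 ≈ 18.573 μg/mL.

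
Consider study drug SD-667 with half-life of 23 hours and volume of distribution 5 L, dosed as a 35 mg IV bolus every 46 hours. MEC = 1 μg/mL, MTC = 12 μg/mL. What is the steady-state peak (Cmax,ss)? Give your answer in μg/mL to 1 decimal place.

The dosing interval is 2 half-lives, so f = 2^(−2) = 0.25.
At steady state, R = 1/(1 − 0.25) = 4/3.
Single-dose peak C₀ = D/Vd = 35/5 = 7 μg/mL.
Steady-state peak Cmax,ss = C₀·R = 7 × 4/3 ≈ 9.333 μg/mL.
Peak 9.3 μg/mL vs MTC 12 μg/mL: below toxic threshold.

9.3 μg/mL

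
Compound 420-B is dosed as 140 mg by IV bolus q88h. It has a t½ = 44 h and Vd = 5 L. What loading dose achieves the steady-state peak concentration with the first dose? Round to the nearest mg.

187 mg

f = (1/2)^(88/44) ≈ 0.250000; accumulation ratio R = 1/(1−f) ≈ 1.33333.
Loading dose to hit Cmax,ss on first dose: D_load = D_maint·R ≈ 140 × 1.33333 ≈ 186.67 mg.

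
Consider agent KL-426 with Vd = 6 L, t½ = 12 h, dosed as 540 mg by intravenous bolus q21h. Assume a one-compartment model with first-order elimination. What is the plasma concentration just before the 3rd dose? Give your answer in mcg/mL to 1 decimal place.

34.7 mcg/mL

f = (1/2)^(τ/t½) = (1/2)^(21/12) ≈ 0.2973.
C₀ = D/Vd = 540/6 ≈ 90.000 mcg/mL.
Before the 3rd dose, 2 doses have been given. Superposition: Cmin = C₀·(f + f²).
≈ 90.000 × (0.2973 + 0.0884) ≈ 90.000 × 0.3857 ≈ 34.713 mcg/mL.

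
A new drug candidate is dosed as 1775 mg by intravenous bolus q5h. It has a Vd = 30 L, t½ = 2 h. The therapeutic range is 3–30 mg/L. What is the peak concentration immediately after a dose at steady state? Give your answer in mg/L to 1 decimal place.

71.9 mg/L

τ/t½ = 5/2 ≈ 2.5, so fraction remaining f = (1/2)^(5/2) ≈ 0.1768.
Accumulation ratio R = 1/(1 − f) ≈ 1/0.8232 ≈ 1.2148.
Single-dose peak C₀ = D/Vd = 1775/30 ≈ 59.167 mg/L.
Steady-state peak Cmax,ss = C₀·R ≈ 59.167 × 1.2148 ≈ 71.876 mg/L.
Peak 71.9 mg/L vs MTC 30 mg/L: exceeds toxic threshold.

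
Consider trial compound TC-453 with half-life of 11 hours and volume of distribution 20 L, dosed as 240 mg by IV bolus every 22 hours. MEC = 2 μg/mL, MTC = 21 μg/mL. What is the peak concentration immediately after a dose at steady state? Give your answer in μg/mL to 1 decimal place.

τ = 22 h = 2 half-lives, so f = (1/2)^2 = 0.25.
Accumulation ratio R = 1/(1 − f) = 1/0.75 = 4/3.
Single-dose peak C₀ = D/Vd = 240/20 = 12 μg/mL.
Steady-state peak Cmax,ss = C₀·R = 12 × 4/3 ≈ 16.000 μg/mL.
Peak 16.0 μg/mL vs MTC 21 μg/mL: below toxic threshold.

16.0 μg/mL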